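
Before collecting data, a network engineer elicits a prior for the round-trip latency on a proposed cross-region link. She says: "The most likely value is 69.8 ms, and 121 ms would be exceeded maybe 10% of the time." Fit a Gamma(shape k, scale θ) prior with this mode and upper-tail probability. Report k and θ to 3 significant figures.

k ≈ 7.27, θ ≈ 11.1

Gamma(k,θ) with k>1 has mode (k−1)θ, so θ = 69.8/(k−1).
Need P(X < 121) = 0.9 with θ tied to k this way. Start at k = 2, θ = 69.8: P(X<121) ≈ 0.517.
Too low — raise k to concentrate. Iterating converges to k ≈ 7.27.
Then θ = 69.8/(7.27−1) ≈ 11.1.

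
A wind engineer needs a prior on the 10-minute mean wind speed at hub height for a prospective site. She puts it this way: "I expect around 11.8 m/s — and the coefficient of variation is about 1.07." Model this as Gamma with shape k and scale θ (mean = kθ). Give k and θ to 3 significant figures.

k ≈ 0.873, θ ≈ 13.5

For Gamma(k, scale θ): mean = kθ, variance = kθ², so CV = 1/√k.
CV = 1.07, hence k = 1/CV² = 0.873.
Then θ = mean/k = 11.8/0.873 = 13.5.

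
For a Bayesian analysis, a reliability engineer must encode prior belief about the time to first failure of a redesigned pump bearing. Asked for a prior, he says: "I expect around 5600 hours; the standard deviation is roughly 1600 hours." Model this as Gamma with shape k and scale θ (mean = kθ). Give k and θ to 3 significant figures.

k ≈ 12.2, θ ≈ 457

For Gamma(k, scale θ): mean = kθ, variance = kθ², so CV = 1/√k.
CV = SD/mean = 1600/5600 = 0.2857, hence k = 1/CV² = 12.2.
Then θ = mean/k = 5600/12.2 = 457.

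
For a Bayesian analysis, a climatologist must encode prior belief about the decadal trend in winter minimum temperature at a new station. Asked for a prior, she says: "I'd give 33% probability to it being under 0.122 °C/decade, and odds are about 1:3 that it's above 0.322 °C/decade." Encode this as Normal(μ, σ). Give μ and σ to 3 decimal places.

For Normal(μ,σ), the p-quantile is μ + z_p·σ. Here z_{0.33} = -0.4399, z_{0.75} = 0.6745.
So 0.122 = μ − 0.4399σ and 0.322 = μ + 0.6745σ.
Subtracting: σ = (0.322 − 0.122)/(0.6745 − (-0.4399)) = 0.179.
Then μ = 0.122 − (-0.4399)·0.179 = 0.201.

μ = 0.201, σ = 0.179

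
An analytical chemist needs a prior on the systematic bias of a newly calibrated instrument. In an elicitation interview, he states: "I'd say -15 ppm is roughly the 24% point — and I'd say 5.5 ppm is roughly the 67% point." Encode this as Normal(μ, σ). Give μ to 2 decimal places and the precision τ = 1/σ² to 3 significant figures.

The p-quantile of Normal(μ,σ) is μ + z_p·σ, with z_{0.24} = -0.7063 and z_{0.67} = 0.4399.
Eliminate σ: μ = (z₂·x₁ − z₁·x₂)/(z₂ − z₁) = (0.4399·-15 − (-0.7063)·5.5)/1.146 = -2.37.
Then σ = (x₂ − x₁)/(z₂ − z₁) = (5.5 − -15)/1.146 = 17.88.
Precision τ = 1/σ² = 1/17.88² = 0.00313.

μ = -2.37, τ = 0.00313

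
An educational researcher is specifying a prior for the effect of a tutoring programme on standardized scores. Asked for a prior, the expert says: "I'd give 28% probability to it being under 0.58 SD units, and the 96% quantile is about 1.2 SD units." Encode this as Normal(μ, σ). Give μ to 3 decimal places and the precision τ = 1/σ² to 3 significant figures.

For Normal(μ,σ), the p-quantile is μ + z_p·σ. Here z_{0.28} = -0.5828, z_{0.96} = 1.751.
So 0.58 = μ − 0.5828σ and 1.2 = μ + 1.751σ.
Subtracting: σ = (1.2 − 0.58)/(1.751 − (-0.5828)) = 0.266.
Then μ = 0.58 − (-0.5828)·0.266 = 0.735.
Precision τ = 1/σ² = 1/0.2657² = 14.2.

μ = 0.735, τ = 14.2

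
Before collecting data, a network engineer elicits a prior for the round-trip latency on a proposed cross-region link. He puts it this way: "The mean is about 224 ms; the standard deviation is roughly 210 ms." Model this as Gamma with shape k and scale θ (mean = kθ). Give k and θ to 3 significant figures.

For Gamma(k, scale θ): mean = kθ, variance = kθ², so CV = 1/√k.
CV = SD/mean = 210/224 = 0.9375, hence k = 1/CV² = 1.14.
Then θ = mean/k = 224/1.14 = 197.

k ≈ 1.14, θ ≈ 197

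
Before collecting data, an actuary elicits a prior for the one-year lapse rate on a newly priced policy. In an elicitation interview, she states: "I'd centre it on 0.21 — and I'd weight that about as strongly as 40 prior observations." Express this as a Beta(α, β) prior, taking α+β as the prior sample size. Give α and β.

Under the effective-sample-size interpretation, Beta(α, β) has prior mean α/(α+β) and prior sample size α+β.
So α+β = 40 and α/(α+β) = 0.21, giving α = 0.21·40 = 8.4 and β = 40 − 8.4 = 31.6.

α = 8.4, β = 31.6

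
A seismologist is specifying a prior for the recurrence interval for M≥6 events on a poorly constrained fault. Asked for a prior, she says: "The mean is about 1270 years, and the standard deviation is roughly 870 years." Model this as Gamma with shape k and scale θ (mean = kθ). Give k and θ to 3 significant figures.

k ≈ 2.13, θ ≈ 596

For Gamma(k, scale θ): mean = kθ, variance = kθ², so CV = 1/√k.
CV = SD/mean = 870/1270 = 0.685, hence k = 1/CV² = 2.13.
Then θ = mean/k = 1270/2.13 = 596.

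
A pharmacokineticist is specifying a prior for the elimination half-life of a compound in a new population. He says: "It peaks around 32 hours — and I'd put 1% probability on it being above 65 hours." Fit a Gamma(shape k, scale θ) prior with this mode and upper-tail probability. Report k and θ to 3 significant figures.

Gamma(k,θ) with k>1 has mode (k−1)θ, so θ = 32/(k−1).
Need P(X < 65) = 0.99 with θ tied to k this way. Start at k = 2, θ = 32: P(X<65) ≈ 0.602.
Too low — raise k to concentrate. Iterating converges to k ≈ 10.8.
Then θ = 32/(10.8−1) ≈ 3.28.

k ≈ 10.8, θ ≈ 3.28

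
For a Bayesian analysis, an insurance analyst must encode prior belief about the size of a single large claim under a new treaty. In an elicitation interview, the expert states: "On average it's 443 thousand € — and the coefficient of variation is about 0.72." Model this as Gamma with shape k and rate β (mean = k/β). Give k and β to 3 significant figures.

For Gamma(k, rate β): mean = k/β, variance = k/β², so CV = 1/√k.
CV = 0.72, hence k = 1/CV² = 1.93.
Then β = k/mean = 1.93/443 = 0.00435.

k ≈ 1.93, β ≈ 0.00435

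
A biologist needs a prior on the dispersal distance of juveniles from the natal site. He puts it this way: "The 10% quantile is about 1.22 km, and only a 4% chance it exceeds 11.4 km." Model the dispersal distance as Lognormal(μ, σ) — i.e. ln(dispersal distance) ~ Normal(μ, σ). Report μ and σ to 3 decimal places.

If T ~ Lognormal(μ,σ) then ln T ~ Normal(μ,σ), so the p-quantile of ln T is μ + z_p·σ.
ln(1.22) = 0.1989 and ln(11.4) = 2.434; z_{0.1} = -1.282, z_{0.96} = 1.751.
σ = (2.434 − 0.1989)/(1.751 − (-1.282)) = 0.737.
μ = 0.1989 − (-1.282)·0.737 = 1.143.

μ ≈ 1.143, σ ≈ 0.737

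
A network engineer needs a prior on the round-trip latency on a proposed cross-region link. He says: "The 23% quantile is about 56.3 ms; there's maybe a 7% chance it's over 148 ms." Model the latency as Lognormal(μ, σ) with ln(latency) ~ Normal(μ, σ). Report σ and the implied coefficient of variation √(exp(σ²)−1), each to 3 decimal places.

σ ≈ 0.436, CV ≈ 0.458

If T ~ Lognormal(μ,σ) then ln T ~ Normal(μ,σ), so the p-quantile of ln T is μ + z_p·σ.
ln(56.3) = 4.031 and ln(148) = 4.997; z_{0.23} = -0.7388, z_{0.93} = 1.476.
σ = (4.997 − 4.031)/(1.476 − (-0.7388)) = 0.436.
μ = 4.031 − (-0.7388)·0.436 = 4.353.
CV = √(exp(σ²)−1) = √(exp(0.1905)−1) = 0.458.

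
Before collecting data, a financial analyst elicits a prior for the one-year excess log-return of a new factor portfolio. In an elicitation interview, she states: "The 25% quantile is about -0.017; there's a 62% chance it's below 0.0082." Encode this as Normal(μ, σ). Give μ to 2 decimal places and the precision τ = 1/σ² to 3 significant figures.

μ = 0.00, τ = 1510

For Normal(μ,σ), the p-quantile is μ + z_p·σ. Here z_{0.25} = -0.6745, z_{0.62} = 0.3055.
So -0.017 = μ − 0.6745σ and 0.0082 = μ + 0.3055σ.
Subtracting: σ = (0.0082 − -0.017)/(0.3055 − (-0.6745)) = 0.03.
Then μ = -0.017 − (-0.6745)·0.03 = 0.00.
Precision τ = 1/σ² = 1/0.02572² = 1510.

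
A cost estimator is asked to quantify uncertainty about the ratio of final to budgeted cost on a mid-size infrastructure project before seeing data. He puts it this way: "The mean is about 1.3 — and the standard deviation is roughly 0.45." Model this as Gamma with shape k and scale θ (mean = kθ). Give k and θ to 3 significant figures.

k ≈ 8.35, θ ≈ 0.156

For Gamma(k, scale θ): mean = kθ, variance = kθ², so CV = 1/√k.
CV = SD/mean = 0.45/1.3 = 0.3462, hence k = 1/CV² = 8.35.
Then θ = mean/k = 1.3/8.35 = 0.156.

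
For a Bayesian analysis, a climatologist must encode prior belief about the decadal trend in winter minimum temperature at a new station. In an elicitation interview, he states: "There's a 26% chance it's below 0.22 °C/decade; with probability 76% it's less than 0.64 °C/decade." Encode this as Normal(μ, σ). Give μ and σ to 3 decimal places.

For Normal(μ,σ), the p-quantile is μ + z_p·σ. Here z_{0.26} = -0.6433, z_{0.76} = 0.7063.
So 0.22 = μ − 0.6433σ and 0.64 = μ + 0.7063σ.
Subtracting: σ = (0.64 − 0.22)/(0.7063 − (-0.6433)) = 0.311.
Then μ = 0.22 − (-0.6433)·0.311 = 0.420.

μ = 0.420, σ = 0.311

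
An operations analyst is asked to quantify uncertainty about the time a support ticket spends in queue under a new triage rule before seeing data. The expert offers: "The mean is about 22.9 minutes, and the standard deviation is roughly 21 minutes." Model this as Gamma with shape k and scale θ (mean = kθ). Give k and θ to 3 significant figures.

k ≈ 1.19, θ ≈ 19.3

For Gamma(k, scale θ): mean = kθ, variance = kθ², so CV = 1/√k.
CV = SD/mean = 21/22.9 = 0.917, hence k = 1/CV² = 1.19.
Then θ = mean/k = 22.9/1.19 = 19.3.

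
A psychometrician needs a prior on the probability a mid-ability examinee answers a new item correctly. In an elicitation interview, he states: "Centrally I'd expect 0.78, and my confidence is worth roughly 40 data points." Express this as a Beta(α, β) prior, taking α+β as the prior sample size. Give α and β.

Under the effective-sample-size interpretation, Beta(α, β) has prior mean α/(α+β) and prior sample size α+β.
So α+β = 40 and α/(α+β) = 0.78, giving α = 0.78·40 = 31.2 and β = 40 − 31.2 = 8.8.

α = 31.2, β = 8.8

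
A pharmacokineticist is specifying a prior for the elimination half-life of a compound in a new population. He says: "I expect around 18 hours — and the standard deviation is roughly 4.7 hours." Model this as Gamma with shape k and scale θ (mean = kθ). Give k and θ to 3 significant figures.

k ≈ 14.7, θ ≈ 1.23

For Gamma(k, scale θ): mean = kθ, variance = kθ², so CV = 1/√k.
CV = SD/mean = 4.7/18 = 0.2611, hence k = 1/CV² = 14.7.
Then θ = mean/k = 18/14.7 = 1.23.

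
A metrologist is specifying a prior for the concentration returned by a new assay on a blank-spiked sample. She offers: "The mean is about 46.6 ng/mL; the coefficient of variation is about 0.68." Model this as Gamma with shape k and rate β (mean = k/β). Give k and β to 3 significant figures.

For Gamma(k, rate β): mean = k/β, variance = k/β², so CV = 1/√k.
CV = 0.68, hence k = 1/CV² = 2.16.
Then β = k/mean = 2.16/46.6 = 0.0464.

k ≈ 2.16, β ≈ 0.0464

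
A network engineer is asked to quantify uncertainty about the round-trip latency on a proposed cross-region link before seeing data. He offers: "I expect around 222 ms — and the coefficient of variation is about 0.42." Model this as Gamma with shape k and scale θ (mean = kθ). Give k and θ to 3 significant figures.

k ≈ 5.67, θ ≈ 39.2

For Gamma(k, scale θ): mean = kθ, variance = kθ², so CV = 1/√k.
CV = 0.42, hence k = 1/CV² = 5.67.
Then θ = mean/k = 222/5.67 = 39.2.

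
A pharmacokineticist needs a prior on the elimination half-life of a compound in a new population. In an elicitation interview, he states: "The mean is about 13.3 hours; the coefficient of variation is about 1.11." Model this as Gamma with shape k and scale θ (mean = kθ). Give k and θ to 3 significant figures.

For Gamma(k, scale θ): mean = kθ, variance = kθ², so CV = 1/√k.
CV = 1.11, hence k = 1/CV² = 0.812.
Then θ = mean/k = 13.3/0.812 = 16.4.

k ≈ 0.812, θ ≈ 16.4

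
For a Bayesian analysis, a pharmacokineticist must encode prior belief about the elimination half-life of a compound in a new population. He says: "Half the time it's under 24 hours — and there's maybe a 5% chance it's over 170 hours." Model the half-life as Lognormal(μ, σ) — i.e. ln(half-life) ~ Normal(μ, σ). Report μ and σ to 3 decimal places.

If T ~ Lognormal(μ,σ) then ln T ~ Normal(μ,σ), so the p-quantile of ln T is μ + z_p·σ.
ln(24) = 3.178 and ln(170) = 5.136; z_{0.5} = 0, z_{0.95} = 1.645.
σ = (5.136 − 3.178)/(1.645 − (0)) = 1.190.
μ = 3.178 − (0)·1.190 = 3.178.

μ ≈ 3.178, σ ≈ 1.190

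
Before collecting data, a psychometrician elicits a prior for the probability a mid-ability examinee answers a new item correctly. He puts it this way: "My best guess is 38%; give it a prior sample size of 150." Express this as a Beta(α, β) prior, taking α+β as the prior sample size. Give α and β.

Under the effective-sample-size interpretation, Beta(α, β) has prior mean α/(α+β) and prior sample size α+β.
So α+β = 150 and α/(α+β) = 0.38, giving α = 0.38·150 = 57 and β = 150 − 57 = 93.

α = 57, β = 93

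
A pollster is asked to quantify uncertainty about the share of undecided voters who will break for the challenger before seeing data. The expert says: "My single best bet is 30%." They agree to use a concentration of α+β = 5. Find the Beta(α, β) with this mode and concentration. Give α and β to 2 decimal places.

For α,β > 1 the Beta mode is (α−1)/(α+β−2). With α+β = 5, the mode is (α−1)/3.
Set (α−1)/3 = 0.3 → α = 1 + 0.3·3 = 1.90.
β = 5 − α = 3.10.

α = 1.90, β = 3.10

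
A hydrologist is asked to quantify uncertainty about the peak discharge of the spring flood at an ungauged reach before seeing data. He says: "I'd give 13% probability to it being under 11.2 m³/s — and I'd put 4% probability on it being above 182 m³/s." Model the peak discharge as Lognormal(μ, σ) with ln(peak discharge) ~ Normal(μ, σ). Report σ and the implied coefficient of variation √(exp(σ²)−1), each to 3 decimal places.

σ ≈ 0.969, CV ≈ 1.248

If T ~ Lognormal(μ,σ) then ln T ~ Normal(μ,σ), so the p-quantile of ln T is μ + z_p·σ.
ln(11.2) = 2.416 and ln(182) = 5.204; z_{0.13} = -1.126, z_{0.96} = 1.751.
σ = (5.204 − 2.416)/(1.751 − (-1.126)) = 0.969.
μ = 2.416 − (-1.126)·0.969 = 3.507.
CV = √(exp(σ²)−1) = √(exp(0.9391)−1) = 1.248.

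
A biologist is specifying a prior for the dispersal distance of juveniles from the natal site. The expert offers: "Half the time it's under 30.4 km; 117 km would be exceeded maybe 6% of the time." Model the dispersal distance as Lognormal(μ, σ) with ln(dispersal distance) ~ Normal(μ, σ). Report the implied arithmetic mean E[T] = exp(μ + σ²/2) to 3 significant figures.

If T ~ Lognormal(μ,σ) then ln T ~ Normal(μ,σ), so the p-quantile of ln T is μ + z_p·σ.
ln(30.4) = 3.414 and ln(117) = 4.762; z_{0.5} = 0, z_{0.94} = 1.555.
σ = (4.762 − 3.414)/(1.555 − (0)) = 0.867.
μ = 3.414 − (0)·0.867 = 3.414.
E[T] = exp(μ + σ²/2) = exp(3.414 + 0.3757) = 44.3 km.

E[T] ≈ 44.3 km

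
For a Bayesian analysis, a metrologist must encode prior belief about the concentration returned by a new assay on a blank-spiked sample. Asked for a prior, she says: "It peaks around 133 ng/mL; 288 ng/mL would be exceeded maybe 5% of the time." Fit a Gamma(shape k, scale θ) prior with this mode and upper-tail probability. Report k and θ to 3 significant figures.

Gamma(k,θ) with k>1 has mode (k−1)θ, so θ = 133/(k−1).
Need P(X < 288) = 0.95 with θ tied to k this way. Start at k = 2, θ = 133: P(X<288) ≈ 0.637.
Too low — raise k to concentrate. Iterating converges to k ≈ 5.62.
Then θ = 133/(5.62−1) ≈ 28.8.

k ≈ 5.62, θ ≈ 28.8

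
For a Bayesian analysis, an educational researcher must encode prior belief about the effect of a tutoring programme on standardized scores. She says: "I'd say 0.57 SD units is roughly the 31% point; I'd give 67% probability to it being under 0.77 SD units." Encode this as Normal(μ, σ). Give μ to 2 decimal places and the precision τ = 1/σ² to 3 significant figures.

μ = 0.68, τ = 21.9

For Normal(μ,σ), the p-quantile is μ + z_p·σ. Here z_{0.31} = -0.4959, z_{0.67} = 0.4399.
So 0.57 = μ − 0.4959σ and 0.77 = μ + 0.4399σ.
Subtracting: σ = (0.77 − 0.57)/(0.4399 − (-0.4959)) = 0.21.
Then μ = 0.57 − (-0.4959)·0.21 = 0.68.
Precision τ = 1/σ² = 1/0.2137² = 21.9.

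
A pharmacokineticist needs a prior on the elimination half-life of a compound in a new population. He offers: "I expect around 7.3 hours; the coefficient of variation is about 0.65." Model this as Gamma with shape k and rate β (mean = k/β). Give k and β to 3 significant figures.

k ≈ 2.37, β ≈ 0.324

For Gamma(k, rate β): mean = k/β, variance = k/β², so CV = 1/√k.
CV = 0.65, hence k = 1/CV² = 2.37.
Then β = k/mean = 2.37/7.3 = 0.324.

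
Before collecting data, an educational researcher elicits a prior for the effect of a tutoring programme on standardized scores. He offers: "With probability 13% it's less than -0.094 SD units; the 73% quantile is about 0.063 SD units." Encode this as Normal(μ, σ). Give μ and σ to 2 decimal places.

The p-quantile of Normal(μ,σ) is μ + z_p·σ, with z_{0.13} = -1.126 and z_{0.73} = 0.6128.
Eliminate σ: μ = (z₂·x₁ − z₁·x₂)/(z₂ − z₁) = (0.6128·-0.094 − (-1.126)·0.063)/1.739 = 0.01.
Then σ = (x₂ − x₁)/(z₂ − z₁) = (0.063 − -0.094)/1.739 = 0.09.

μ = 0.01, σ = 0.09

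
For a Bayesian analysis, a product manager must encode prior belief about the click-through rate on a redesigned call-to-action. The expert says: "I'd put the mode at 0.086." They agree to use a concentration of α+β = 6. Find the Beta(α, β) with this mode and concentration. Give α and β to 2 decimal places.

α = 1.34, β = 4.66

For α,β > 1 the Beta mode is (α−1)/(α+β−2). With α+β = 6, the mode is (α−1)/4.
Set (α−1)/4 = 0.086 → α = 1 + 0.086·4 = 1.34.
β = 6 − α = 4.66.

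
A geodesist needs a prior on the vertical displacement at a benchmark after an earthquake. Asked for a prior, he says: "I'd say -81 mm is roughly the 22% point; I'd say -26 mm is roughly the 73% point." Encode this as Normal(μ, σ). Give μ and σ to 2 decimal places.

The p-quantile of Normal(μ,σ) is μ + z_p·σ, with z_{0.22} = -0.7722 and z_{0.73} = 0.6128.
Eliminate σ: μ = (z₂·x₁ − z₁·x₂)/(z₂ − z₁) = (0.6128·-81 − (-0.7722)·-26)/1.385 = -50.34.
Then σ = (x₂ − x₁)/(z₂ − z₁) = (-26 − -81)/1.385 = 39.71.

μ = -50.34, σ = 39.71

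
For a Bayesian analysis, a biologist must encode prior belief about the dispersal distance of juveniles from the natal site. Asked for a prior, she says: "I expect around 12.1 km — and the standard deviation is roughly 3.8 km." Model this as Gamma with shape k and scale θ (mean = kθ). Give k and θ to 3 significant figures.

k ≈ 10.1, θ ≈ 1.19

For Gamma(k, scale θ): mean = kθ, variance = kθ², so CV = 1/√k.
CV = SD/mean = 3.8/12.1 = 0.314, hence k = 1/CV² = 10.1.
Then θ = mean/k = 12.1/10.1 = 1.19.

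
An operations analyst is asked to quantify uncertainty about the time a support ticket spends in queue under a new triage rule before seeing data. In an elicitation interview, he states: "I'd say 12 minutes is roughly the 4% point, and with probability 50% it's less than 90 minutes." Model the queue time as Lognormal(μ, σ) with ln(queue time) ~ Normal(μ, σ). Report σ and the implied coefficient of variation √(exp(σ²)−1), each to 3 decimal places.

If T ~ Lognormal(μ,σ) then ln T ~ Normal(μ,σ), so the p-quantile of ln T is μ + z_p·σ.
ln(12) = 2.485 and ln(90) = 4.5; z_{0.04} = -1.751, z_{0.5} = 0.
σ = (4.5 − 2.485)/(0 − (-1.751)) = 1.151.
μ = 2.485 − (-1.751)·1.151 = 4.500.
CV = √(exp(σ²)−1) = √(exp(1.3246)−1) = 1.662.

σ ≈ 1.151, CV ≈ 1.662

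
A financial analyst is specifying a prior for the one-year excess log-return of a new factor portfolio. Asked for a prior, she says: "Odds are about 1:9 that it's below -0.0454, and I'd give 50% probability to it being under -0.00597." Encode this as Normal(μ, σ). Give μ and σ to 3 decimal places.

For Normal(μ,σ), the p-quantile is μ + z_p·σ. Here z_{0.1} = -1.282, z_{0.5} = 0.
So -0.0454 = μ − 1.282σ and -0.00597 = μ + 0σ.
Subtracting: σ = (-0.00597 − -0.0454)/(0 − (-1.282)) = 0.031.
Then μ = -0.0454 − (-1.282)·0.031 = -0.006.

μ = -0.006, σ = 0.031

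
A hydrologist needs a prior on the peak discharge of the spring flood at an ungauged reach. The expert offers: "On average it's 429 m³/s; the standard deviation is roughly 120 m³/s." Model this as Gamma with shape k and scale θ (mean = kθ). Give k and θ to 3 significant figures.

For Gamma(k, scale θ): mean = kθ, variance = kθ², so CV = 1/√k.
CV = SD/mean = 120/429 = 0.2797, hence k = 1/CV² = 12.8.
Then θ = mean/k = 429/12.8 = 33.6.

k ≈ 12.8, θ ≈ 33.6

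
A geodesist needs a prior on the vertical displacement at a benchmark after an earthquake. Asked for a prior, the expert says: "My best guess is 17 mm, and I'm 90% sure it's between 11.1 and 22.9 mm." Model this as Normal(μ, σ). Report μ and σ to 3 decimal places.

μ = 17.000, σ = 3.587

A symmetric 90% interval runs μ ± z·σ with z = 1.645.
Half-width = 5.9, so σ = 5.9/1.645 = 3.587.
μ is the stated best guess, 17.000.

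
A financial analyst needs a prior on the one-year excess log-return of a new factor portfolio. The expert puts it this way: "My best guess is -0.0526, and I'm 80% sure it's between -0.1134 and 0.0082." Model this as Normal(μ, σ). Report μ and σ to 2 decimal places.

A symmetric 80% interval runs μ ± z·σ with z = 1.282.
Half-width = 0.0608, so σ = 0.0608/1.282 = 0.05.
μ is the stated best guess, -0.05.

μ = -0.05, σ = 0.05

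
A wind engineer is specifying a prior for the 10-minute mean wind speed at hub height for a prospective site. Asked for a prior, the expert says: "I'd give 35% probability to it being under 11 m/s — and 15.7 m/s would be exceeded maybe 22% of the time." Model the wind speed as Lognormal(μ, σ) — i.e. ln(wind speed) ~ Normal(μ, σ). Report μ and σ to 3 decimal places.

μ ≈ 2.516, σ ≈ 0.307

If T ~ Lognormal(μ,σ) then ln T ~ Normal(μ,σ), so the p-quantile of ln T is μ + z_p·σ.
ln(11) = 2.398 and ln(15.7) = 2.754; z_{0.35} = -0.3853, z_{0.78} = 0.7722.
σ = (2.754 − 2.398)/(0.7722 − (-0.3853)) = 0.307.
μ = 2.398 − (-0.3853)·0.307 = 2.516.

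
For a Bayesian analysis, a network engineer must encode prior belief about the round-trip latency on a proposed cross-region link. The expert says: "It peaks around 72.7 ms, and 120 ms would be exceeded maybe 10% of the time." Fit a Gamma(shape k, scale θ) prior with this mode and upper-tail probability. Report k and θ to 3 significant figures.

k ≈ 8.51, θ ≈ 9.68

Gamma(k,θ) with k>1 has mode (k−1)θ, so θ = 72.7/(k−1).
Need P(X < 120) = 0.9 with θ tied to k this way. Start at k = 2, θ = 72.7: P(X<120) ≈ 0.491.
Too low — raise k to concentrate. Iterating converges to k ≈ 8.51.
Then θ = 72.7/(8.51−1) ≈ 9.68.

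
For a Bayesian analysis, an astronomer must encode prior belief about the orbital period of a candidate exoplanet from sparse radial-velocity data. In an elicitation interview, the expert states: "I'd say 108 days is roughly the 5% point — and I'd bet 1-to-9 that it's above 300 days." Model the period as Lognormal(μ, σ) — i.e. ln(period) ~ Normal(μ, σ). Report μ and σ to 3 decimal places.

μ ≈ 5.256, σ ≈ 0.349

If T ~ Lognormal(μ,σ) then ln T ~ Normal(μ,σ), so the p-quantile of ln T is μ + z_p·σ.
ln(108) = 4.682 and ln(300) = 5.704; z_{0.05} = -1.645, z_{0.9} = 1.282.
σ = (5.704 − 4.682)/(1.282 − (-1.645)) = 0.349.
μ = 4.682 − (-1.645)·0.349 = 5.256.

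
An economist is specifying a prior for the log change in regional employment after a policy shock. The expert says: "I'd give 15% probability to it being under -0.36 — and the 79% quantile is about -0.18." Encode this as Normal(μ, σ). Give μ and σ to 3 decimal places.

The p-quantile of Normal(μ,σ) is μ + z_p·σ, with z_{0.15} = -1.036 and z_{0.79} = 0.8064.
Eliminate σ: μ = (z₂·x₁ − z₁·x₂)/(z₂ − z₁) = (0.8064·-0.36 − (-1.036)·-0.18)/1.843 = -0.259.
Then σ = (x₂ − x₁)/(z₂ − z₁) = (-0.18 − -0.36)/1.843 = 0.098.

μ = -0.259, σ = 0.098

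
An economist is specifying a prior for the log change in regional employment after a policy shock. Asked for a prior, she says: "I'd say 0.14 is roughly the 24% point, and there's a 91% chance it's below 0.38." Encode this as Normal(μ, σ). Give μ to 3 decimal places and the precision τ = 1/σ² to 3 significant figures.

μ = 0.223, τ = 72.8

The p-quantile of Normal(μ,σ) is μ + z_p·σ, with z_{0.24} = -0.7063 and z_{0.91} = 1.341.
Eliminate σ: μ = (z₂·x₁ − z₁·x₂)/(z₂ − z₁) = (1.341·0.14 − (-0.7063)·0.38)/2.047 = 0.223.
Then σ = (x₂ − x₁)/(z₂ − z₁) = (0.38 − 0.14)/2.047 = 0.117.
Precision τ = 1/σ² = 1/0.1172² = 72.8.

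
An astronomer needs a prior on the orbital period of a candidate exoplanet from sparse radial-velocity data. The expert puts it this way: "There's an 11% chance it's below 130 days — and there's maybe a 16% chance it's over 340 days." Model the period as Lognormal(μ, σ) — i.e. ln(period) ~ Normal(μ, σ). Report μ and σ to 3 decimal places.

μ ≈ 5.398, σ ≈ 0.433

If T ~ Lognormal(μ,σ) then ln T ~ Normal(μ,σ), so the p-quantile of ln T is μ + z_p·σ.
ln(130) = 4.868 and ln(340) = 5.829; z_{0.11} = -1.227, z_{0.84} = 0.9945.
σ = (5.829 − 4.868)/(0.9945 − (-1.227)) = 0.433.
μ = 4.868 − (-1.227)·0.433 = 5.398.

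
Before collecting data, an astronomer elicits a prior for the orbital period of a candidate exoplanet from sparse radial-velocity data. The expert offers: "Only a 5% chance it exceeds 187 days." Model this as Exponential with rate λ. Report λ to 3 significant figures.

P(T > 187.0) = e^(−λ·187.0) = 0.05, so λ = −ln(0.05)/187.0 = 0.016.

λ ≈ 0.016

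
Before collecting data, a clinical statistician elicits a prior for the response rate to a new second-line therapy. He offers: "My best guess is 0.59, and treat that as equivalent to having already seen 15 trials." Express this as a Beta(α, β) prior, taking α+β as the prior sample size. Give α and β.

Under the effective-sample-size interpretation, Beta(α, β) has prior mean α/(α+β) and prior sample size α+β.
So α+β = 15 and α/(α+β) = 0.59, giving α = 0.59·15 = 8.85 and β = 15 − 8.85 = 6.15.

α = 8.85, β = 6.15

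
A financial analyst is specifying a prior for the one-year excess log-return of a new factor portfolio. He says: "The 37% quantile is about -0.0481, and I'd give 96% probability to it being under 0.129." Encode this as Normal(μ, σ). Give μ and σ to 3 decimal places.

For Normal(μ,σ), the p-quantile is μ + z_p·σ. Here z_{0.37} = -0.3319, z_{0.96} = 1.751.
So -0.0481 = μ − 0.3319σ and 0.129 = μ + 1.751σ.
Subtracting: σ = (0.129 − -0.0481)/(1.751 − (-0.3319)) = 0.085.
Then μ = -0.0481 − (-0.3319)·0.085 = -0.020.

μ = -0.020, σ = 0.085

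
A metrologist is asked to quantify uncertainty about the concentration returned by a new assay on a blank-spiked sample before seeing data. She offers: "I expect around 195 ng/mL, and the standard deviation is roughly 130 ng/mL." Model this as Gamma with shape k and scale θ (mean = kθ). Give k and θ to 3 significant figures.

k ≈ 2.25, θ ≈ 86.7

For Gamma(k, scale θ): mean = kθ, variance = kθ², so CV = 1/√k.
CV = SD/mean = 130/195 = 0.6667, hence k = 1/CV² = 2.25.
Then θ = mean/k = 195/2.25 = 86.7.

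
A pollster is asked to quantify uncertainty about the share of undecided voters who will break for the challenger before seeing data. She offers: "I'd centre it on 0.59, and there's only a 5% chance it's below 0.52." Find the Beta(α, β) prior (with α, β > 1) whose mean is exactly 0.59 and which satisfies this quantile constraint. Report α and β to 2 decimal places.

α ≈ 80.01, β ≈ 55.60

With mean 0.59 fixed, write α = 0.59s, β = 0.41s where s = α+β.
Need P(θ < 0.52) = 0.05 under Beta(0.59s, 0.41s). Normal approximation: (q−m)/√(m(1−m)/s) ≈ z_{0.05} = -1.64, so s ≈ 0.59·0.41·(-1.64)²/(0.52−0.59)² = 133.6.
At s = 133.6: P(θ<0.52) ≈ 0.051. Adjusting to match 0.05 gives s ≈ 135.61.
So α = 0.59·135.61 ≈ 80.01, β = 0.41·135.61 ≈ 55.60.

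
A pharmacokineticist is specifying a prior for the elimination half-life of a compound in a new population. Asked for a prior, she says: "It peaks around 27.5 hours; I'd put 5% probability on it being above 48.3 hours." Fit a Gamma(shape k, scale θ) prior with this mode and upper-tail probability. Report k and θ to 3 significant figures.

Gamma(k,θ) with k>1 has mode (k−1)θ, so θ = 27.5/(k−1).
Need P(X < 48.3) = 0.95 with θ tied to k this way. Start at k = 2, θ = 27.5: P(X<48.3) ≈ 0.524.
Too low — raise k to concentrate. Iterating converges to k ≈ 9.79.
Then θ = 27.5/(9.79−1) ≈ 3.13.

k ≈ 9.79, θ ≈ 3.13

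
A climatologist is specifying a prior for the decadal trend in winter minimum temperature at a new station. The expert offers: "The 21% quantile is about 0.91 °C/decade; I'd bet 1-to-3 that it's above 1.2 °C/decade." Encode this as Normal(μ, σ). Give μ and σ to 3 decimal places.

The p-quantile of Normal(μ,σ) is μ + z_p·σ, with z_{0.21} = -0.8064 and z_{0.75} = 0.6745.
Eliminate σ: μ = (z₂·x₁ − z₁·x₂)/(z₂ − z₁) = (0.6745·0.91 − (-0.8064)·1.2)/1.481 = 1.068.
Then σ = (x₂ − x₁)/(z₂ − z₁) = (1.2 − 0.91)/1.481 = 0.196.

μ = 1.068, σ = 0.196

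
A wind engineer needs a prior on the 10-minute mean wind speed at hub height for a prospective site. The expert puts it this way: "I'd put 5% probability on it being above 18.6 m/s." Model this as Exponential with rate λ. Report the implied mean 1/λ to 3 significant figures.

mean ≈ 6.21 m/s

P(T > 18.6) = e^(−λ·18.6) = 0.05, so λ = −ln(0.05)/18.6 = 0.161.
Mean = 1/λ = 6.21 m/s.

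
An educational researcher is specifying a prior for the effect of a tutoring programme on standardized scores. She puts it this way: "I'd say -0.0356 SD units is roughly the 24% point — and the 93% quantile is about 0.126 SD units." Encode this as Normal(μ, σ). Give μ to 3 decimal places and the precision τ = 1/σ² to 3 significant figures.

For Normal(μ,σ), the p-quantile is μ + z_p·σ. Here z_{0.24} = -0.7063, z_{0.93} = 1.476.
So -0.0356 = μ − 0.7063σ and 0.126 = μ + 1.476σ.
Subtracting: σ = (0.126 − -0.0356)/(1.476 − (-0.7063)) = 0.074.
Then μ = -0.0356 − (-0.7063)·0.074 = 0.017.
Precision τ = 1/σ² = 1/0.07406² = 182.

μ = 0.017, τ = 182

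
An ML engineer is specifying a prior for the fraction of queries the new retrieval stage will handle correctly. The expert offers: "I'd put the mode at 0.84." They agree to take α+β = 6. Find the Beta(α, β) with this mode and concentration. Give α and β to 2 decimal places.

For α,β > 1 the Beta mode is (α−1)/(α+β−2). With α+β = 6, the mode is (α−1)/4.
Set (α−1)/4 = 0.84 → α = 1 + 0.84·4 = 4.36.
β = 6 − α = 1.64.

α = 4.36, β = 1.64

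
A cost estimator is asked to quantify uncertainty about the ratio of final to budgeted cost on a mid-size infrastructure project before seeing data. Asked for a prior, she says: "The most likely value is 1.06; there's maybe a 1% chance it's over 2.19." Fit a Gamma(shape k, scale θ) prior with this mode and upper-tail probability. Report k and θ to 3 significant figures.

Gamma(k,θ) with k>1 has mode (k−1)θ, so θ = 1.06/(k−1).
Need P(X < 2.19) = 0.99 with θ tied to k this way. Start at k = 2, θ = 1.06: P(X<2.19) ≈ 0.612.
Too low — raise k to concentrate. Iterating converges to k ≈ 10.3.
Then θ = 1.06/(10.3−1) ≈ 0.114.

k ≈ 10.3, θ ≈ 0.114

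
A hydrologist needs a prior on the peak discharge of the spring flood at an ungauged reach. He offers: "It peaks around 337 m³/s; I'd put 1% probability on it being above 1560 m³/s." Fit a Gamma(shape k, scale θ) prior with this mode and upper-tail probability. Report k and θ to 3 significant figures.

k ≈ 2.71, θ ≈ 197

Gamma(k,θ) with k>1 has mode (k−1)θ, so θ = 337/(k−1).
Need P(X < 1560) = 0.99 with θ tied to k this way. Start at k = 2, θ = 337: P(X<1560) ≈ 0.945.
Too low — raise k to concentrate. Iterating converges to k ≈ 2.71.
Then θ = 337/(2.71−1) ≈ 197.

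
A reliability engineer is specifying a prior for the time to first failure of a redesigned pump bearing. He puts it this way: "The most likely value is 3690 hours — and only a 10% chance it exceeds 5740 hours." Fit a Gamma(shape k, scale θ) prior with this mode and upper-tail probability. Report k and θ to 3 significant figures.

k ≈ 10.6, θ ≈ 385

Gamma(k,θ) with k>1 has mode (k−1)θ, so θ = 3690/(k−1).
Need P(X < 5740) = 0.9 with θ tied to k this way. Start at k = 2, θ = 3690: P(X<5740) ≈ 0.461.
Too low — raise k to concentrate. Iterating converges to k ≈ 10.6.
Then θ = 3690/(10.6−1) ≈ 385.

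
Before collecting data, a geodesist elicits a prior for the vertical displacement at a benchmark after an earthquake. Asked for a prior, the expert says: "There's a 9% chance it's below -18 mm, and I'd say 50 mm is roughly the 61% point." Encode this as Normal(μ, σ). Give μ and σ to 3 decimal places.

For Normal(μ,σ), the p-quantile is μ + z_p·σ. Here z_{0.09} = -1.341, z_{0.61} = 0.2793.
So -18 = μ − 1.341σ and 50 = μ + 0.2793σ.
Subtracting: σ = (50 − -18)/(0.2793 − (-1.341)) = 41.973.
Then μ = -18 − (-1.341)·41.973 = 38.276.

μ = 38.276, σ = 41.973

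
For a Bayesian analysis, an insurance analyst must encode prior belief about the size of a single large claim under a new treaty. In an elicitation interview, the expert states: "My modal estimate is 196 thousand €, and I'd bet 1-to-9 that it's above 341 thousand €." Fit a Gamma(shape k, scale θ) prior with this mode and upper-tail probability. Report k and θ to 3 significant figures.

Gamma(k,θ) with k>1 has mode (k−1)θ, so θ = 196/(k−1).
Need P(X < 341) = 0.9 with θ tied to k this way. Start at k = 2, θ = 196: P(X<341) ≈ 0.519.
Too low — raise k to concentrate. Iterating converges to k ≈ 7.19.
Then θ = 196/(7.19−1) ≈ 31.7.

k ≈ 7.19, θ ≈ 31.7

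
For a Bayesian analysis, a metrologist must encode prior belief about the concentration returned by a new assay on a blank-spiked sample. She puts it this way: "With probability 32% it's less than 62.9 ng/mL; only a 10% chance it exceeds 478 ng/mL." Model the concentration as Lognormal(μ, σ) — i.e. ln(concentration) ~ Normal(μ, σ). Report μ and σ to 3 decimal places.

μ ≈ 4.684, σ ≈ 1.159

If T ~ Lognormal(μ,σ) then ln T ~ Normal(μ,σ), so the p-quantile of ln T is μ + z_p·σ.
ln(62.9) = 4.142 and ln(478) = 6.17; z_{0.32} = -0.4677, z_{0.9} = 1.282.
σ = (6.17 − 4.142)/(1.282 − (-0.4677)) = 1.159.
μ = 4.142 − (-0.4677)·1.159 = 4.684.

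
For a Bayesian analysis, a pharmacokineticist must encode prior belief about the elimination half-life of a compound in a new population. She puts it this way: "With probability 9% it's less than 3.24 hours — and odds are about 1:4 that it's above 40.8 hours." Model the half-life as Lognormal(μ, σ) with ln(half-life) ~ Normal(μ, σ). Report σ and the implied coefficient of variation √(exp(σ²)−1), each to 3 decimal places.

If T ~ Lognormal(μ,σ) then ln T ~ Normal(μ,σ), so the p-quantile of ln T is μ + z_p·σ.
ln(3.24) = 1.176 and ln(40.8) = 3.709; z_{0.09} = -1.341, z_{0.8} = 0.8416.
σ = (3.709 − 1.176)/(0.8416 − (-1.341)) = 1.161.
μ = 1.176 − (-1.341)·1.161 = 2.732.
CV = √(exp(σ²)−1) = √(exp(1.3473)−1) = 1.687.

σ ≈ 1.161, CV ≈ 1.687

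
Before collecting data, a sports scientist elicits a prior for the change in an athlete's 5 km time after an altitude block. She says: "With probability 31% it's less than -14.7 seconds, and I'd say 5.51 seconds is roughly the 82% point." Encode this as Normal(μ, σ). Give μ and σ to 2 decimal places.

For Normal(μ,σ), the p-quantile is μ + z_p·σ. Here z_{0.31} = -0.4959, z_{0.82} = 0.9154.
So -14.7 = μ − 0.4959σ and 5.51 = μ + 0.9154σ.
Subtracting: σ = (5.51 − -14.7)/(0.9154 − (-0.4959)) = 14.32.
Then μ = -14.7 − (-0.4959)·14.32 = -7.60.

μ = -7.60, σ = 14.32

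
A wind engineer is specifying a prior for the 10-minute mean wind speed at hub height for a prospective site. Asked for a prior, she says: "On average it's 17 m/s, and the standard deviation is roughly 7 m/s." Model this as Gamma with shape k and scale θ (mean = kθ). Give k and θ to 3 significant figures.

k ≈ 5.9, θ ≈ 2.88

For Gamma(k, scale θ): mean = kθ, variance = kθ², so CV = 1/√k.
CV = SD/mean = 7/17 = 0.4118, hence k = 1/CV² = 5.9.
Then θ = mean/k = 17/5.9 = 2.88.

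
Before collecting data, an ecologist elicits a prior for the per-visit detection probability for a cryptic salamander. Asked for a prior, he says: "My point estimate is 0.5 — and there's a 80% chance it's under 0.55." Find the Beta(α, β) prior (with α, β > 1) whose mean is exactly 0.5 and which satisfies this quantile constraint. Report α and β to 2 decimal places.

With mean 0.5 fixed, write α = 0.5s, β = 0.5s where s = α+β.
Need P(θ < 0.55) = 0.8 under Beta(0.5s, 0.5s). Normal approximation: (q−m)/√(m(1−m)/s) ≈ z_{0.8} = 0.842, so s ≈ 0.5·0.5·(0.842)²/(0.55−0.5)² = 70.8.
At s = 70.8: P(θ<0.55) ≈ 0.800. Adjusting to match 0.8 gives s ≈ 70.98.
So α = 0.5·70.98 ≈ 35.49, β = 0.5·70.98 ≈ 35.49.

α ≈ 35.49, β ≈ 35.49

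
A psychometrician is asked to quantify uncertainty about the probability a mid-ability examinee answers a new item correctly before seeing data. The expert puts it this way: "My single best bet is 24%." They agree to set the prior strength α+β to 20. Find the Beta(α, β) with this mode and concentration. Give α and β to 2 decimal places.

α = 5.32, β = 14.68

For α,β > 1 the Beta mode is (α−1)/(α+β−2). With α+β = 20, the mode is (α−1)/18.
Set (α−1)/18 = 0.24 → α = 1 + 0.24·18 = 5.32.
β = 20 − α = 14.68.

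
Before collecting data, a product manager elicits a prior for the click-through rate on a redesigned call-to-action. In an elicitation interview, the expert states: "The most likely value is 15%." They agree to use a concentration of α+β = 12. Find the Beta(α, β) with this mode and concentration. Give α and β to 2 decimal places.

For α,β > 1 the Beta mode is (α−1)/(α+β−2). With α+β = 12, the mode is (α−1)/10.
Set (α−1)/10 = 0.15 → α = 1 + 0.15·10 = 2.50.
β = 12 − α = 9.50.

α = 2.50, β = 9.50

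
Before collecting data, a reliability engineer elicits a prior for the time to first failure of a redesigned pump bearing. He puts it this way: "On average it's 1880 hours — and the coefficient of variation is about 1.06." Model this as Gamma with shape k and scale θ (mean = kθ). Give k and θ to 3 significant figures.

k ≈ 0.89, θ ≈ 2110

For Gamma(k, scale θ): mean = kθ, variance = kθ², so CV = 1/√k.
CV = 1.06, hence k = 1/CV² = 0.89.
Then θ = mean/k = 1880/0.89 = 2110.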